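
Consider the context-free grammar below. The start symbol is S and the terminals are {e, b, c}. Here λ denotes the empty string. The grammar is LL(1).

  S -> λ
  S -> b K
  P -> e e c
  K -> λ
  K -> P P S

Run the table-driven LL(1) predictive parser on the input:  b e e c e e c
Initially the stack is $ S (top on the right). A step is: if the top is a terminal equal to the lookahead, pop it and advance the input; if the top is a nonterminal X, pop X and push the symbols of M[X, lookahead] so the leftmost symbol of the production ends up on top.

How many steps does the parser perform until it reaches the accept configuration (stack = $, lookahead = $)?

12

step 1: stack=$ S  input=b e e c e e c $  — expand S -> b K
step 2: stack=$ K b  input=b e e c e e c $  — match b
step 3: stack=$ K  input=e e c e e c $  — expand K -> P P S
step 4: stack=$ S P P  input=e e c e e c $  — expand P -> e e c
step 5: stack=$ S P c e e  input=e e c e e c $  — match e
step 6: stack=$ S P c e  input=e c e e c $  — match e
step 7: stack=$ S P c  input=c e e c $  — match c
step 8: stack=$ S P  input=e e c $  — expand P -> e e c
step 9: stack=$ S c e e  input=e e c $  — match e
step 10: stack=$ S c e  input=e c $  — match e
step 11: stack=$ S c  input=c $  — match c
step 12: stack=$ S  input=$  — expand S -> λ
Accept reached after 12 steps.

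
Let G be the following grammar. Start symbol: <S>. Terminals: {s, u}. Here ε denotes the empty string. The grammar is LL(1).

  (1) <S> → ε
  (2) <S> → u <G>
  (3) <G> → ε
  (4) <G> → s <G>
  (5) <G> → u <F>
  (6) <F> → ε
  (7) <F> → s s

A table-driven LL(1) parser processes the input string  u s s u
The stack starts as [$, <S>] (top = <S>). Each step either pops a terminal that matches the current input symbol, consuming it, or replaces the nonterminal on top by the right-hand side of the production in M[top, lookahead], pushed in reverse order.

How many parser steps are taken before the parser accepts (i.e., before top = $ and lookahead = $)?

step 1: stack=$ <S>  input=u s s u $  — expand <S> → u <G>
step 2: stack=$ <G> u  input=u s s u $  — match u
step 3: stack=$ <G>  input=s s u $  — expand <G> → s <G>
step 4: stack=$ <G> s  input=s s u $  — match s
step 5: stack=$ <G>  input=s u $  — expand <G> → s <G>
step 6: stack=$ <G> s  input=s u $  — match s
step 7: stack=$ <G>  input=u $  — expand <G> → u <F>
step 8: stack=$ <F> u  input=u $  — match u
step 9: stack=$ <F>  input=$  — expand <F> → ε
Accept reached after 9 steps.

9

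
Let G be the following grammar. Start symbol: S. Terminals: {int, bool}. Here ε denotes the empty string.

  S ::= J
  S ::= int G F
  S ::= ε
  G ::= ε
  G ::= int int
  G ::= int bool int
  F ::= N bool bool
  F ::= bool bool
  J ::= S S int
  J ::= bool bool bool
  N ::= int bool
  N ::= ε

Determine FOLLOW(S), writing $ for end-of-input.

FIRST(G): from G::=ε we get {ε}; from G::=int int we get {int}; from G::=int bool int we get {int}. So FIRST(G) = {ε, int}.
FIRST(N): from N::=int bool we get {int}; from N::=ε we get {ε}. So FIRST(N) = {ε, int}.
FIRST(F): from F::=N bool bool we get {bool, int}; from F::=bool bool we get {bool}. So FIRST(F) = {bool, int}.
FIRST(S): from S::=J we get {bool, int}; from S::=int G F we get {int}; from S::=ε we get {ε}. So FIRST(S) = {ε, bool, int}.
FIRST(J): from J::=S S int we get {bool, int}; from J::=bool bool bool we get {bool}. So FIRST(J) = {bool, int}.
FOLLOW(S) includes $ since S is the start symbol.
FOLLOW(S): in J::=S S int (occurrence 1), S is followed by S int with FIRST {bool, int}; in J::=S S int (occurrence 2), S is followed by int with FIRST {int}. Thus FOLLOW(S) = {$, bool, int}.
FOLLOW(G): in S::=int G F, G is followed by F with FIRST {bool, int}. Thus FOLLOW(G) = {bool, int}.
FOLLOW(F): in S::=int G F, the suffix after F is empty, so FOLLOW(F) ⊇ FOLLOW(S) = {$, bool, int}. Thus FOLLOW(F) = {$, bool, int}.
FOLLOW(J): in S::=J, the suffix after J is empty, so FOLLOW(J) ⊇ FOLLOW(S) = {$, bool, int}. Thus FOLLOW(J) = {$, bool, int}.
FOLLOW(N): in F::=N bool bool, N is followed by bool bool with FIRST {bool}. Thus FOLLOW(N) = {bool}.

{$, bool, int}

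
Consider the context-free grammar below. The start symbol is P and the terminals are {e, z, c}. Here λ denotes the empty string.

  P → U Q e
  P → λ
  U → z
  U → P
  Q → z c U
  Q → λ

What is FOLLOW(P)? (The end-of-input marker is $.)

{$, e, z}

FIRST(Q) = {λ, z}
FIRST(P) = {λ, e, z}  (via U Q e)
FIRST(U) = {λ, e, z}  (via P)
FOLLOW(P) includes $ since P is the start symbol.
FOLLOW(Q): in P→U Q e, Q is followed by e with FIRST {e}. Thus FOLLOW(Q) = {e}.
FOLLOW(U): in P→U Q e, U is followed by Q e with FIRST {e, z}; in Q→z c U, the suffix after U is empty, so FOLLOW(U) ⊇ FOLLOW(Q) = {e}. Thus FOLLOW(U) = {e, z}.
FOLLOW(P): in U→P, the suffix after P is empty, so FOLLOW(P) ⊇ FOLLOW(U) = {e, z}. Thus FOLLOW(P) = {$, e, z}.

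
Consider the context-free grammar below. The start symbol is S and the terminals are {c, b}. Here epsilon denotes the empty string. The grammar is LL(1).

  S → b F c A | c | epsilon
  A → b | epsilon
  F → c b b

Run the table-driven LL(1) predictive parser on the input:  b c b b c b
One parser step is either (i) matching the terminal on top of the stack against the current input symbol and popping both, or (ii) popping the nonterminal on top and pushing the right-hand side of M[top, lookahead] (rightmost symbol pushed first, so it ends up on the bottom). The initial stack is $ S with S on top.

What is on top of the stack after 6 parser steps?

step 1: stack=$ S  input=b c b b c b $  — expand S → b F c A
step 2: stack=$ A c F b  input=b c b b c b $  — match b
step 3: stack=$ A c F  input=c b b c b $  — expand F → c b b
step 4: stack=$ A c b b c  input=c b b c b $  — match c
step 5: stack=$ A c b b  input=b b c b $  — match b
step 6: stack=$ A c b  input=b c b $  — match b
Stack after step 6: $ A c (top = c).

c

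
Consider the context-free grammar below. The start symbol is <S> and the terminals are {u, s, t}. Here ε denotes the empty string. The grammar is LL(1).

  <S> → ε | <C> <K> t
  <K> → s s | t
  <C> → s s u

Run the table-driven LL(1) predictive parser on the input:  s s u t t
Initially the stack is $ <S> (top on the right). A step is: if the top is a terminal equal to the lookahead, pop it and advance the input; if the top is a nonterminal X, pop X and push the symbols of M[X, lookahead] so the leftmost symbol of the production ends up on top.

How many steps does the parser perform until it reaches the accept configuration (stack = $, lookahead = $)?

8

step 1: stack=$ <S>  input=s s u t t $  — expand <S> → <C> <K> t
step 2: stack=$ t <K> <C>  input=s s u t t $  — expand <C> → s s u
step 3: stack=$ t <K> u s s  input=s s u t t $  — match s
step 4: stack=$ t <K> u s  input=s u t t $  — match s
step 5: stack=$ t <K> u  input=u t t $  — match u
step 6: stack=$ t <K>  input=t t $  — expand <K> → t
step 7: stack=$ t t  input=t t $  — match t
step 8: stack=$ t  input=t $  — match t
Accept reached after 8 steps.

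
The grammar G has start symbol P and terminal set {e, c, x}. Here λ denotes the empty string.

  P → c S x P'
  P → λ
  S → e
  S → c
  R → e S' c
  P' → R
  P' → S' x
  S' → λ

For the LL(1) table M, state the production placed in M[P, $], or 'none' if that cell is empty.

P → λ

FIRST(P) = {λ, c}
FIRST(S) = {c, e}
FIRST(R) = {e}
FIRST(S') = {λ}
FIRST(P') = {e, x}  (via R, S' x)
FOLLOW(P) includes $ since P is the start symbol.
FOLLOW(P): P appears on no right-hand side. Thus FOLLOW(P) = {$}.
For P → c S x P': FIRST(c S x P') = {c}, so it goes in M[P, t] for t ∈ {c}.
For P → λ: FIRST(λ) = {λ}, so it goes in M[P, t] for t ∈ {}; since λ ∈ FIRST, also for every t ∈ FOLLOW(P) = {$}.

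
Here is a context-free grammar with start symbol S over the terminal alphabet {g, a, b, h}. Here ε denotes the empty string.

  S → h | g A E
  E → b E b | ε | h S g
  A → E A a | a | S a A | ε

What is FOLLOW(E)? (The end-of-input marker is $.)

FIRST(S): from S→h we get {h}; from S→g A E we get {g}. So FIRST(S) = {g, h}.
FIRST(E): from E→b E b we get {b}; from E→ε we get {ε}; from E→h S g we get {h}. So FIRST(E) = {ε, b, h}.
FIRST(A): from A→E A a we get {a, b, g, h}; from A→a we get {a}; from A→S a A we get {g, h}; from A→ε we get {ε}. So FIRST(A) = {ε, a, b, g, h}.
FOLLOW(S) includes $ since S is the start symbol.
FOLLOW(S): in E→h S g, S is followed by g with FIRST {g}; in A→S a A, S is followed by a A with FIRST {a}. Thus FOLLOW(S) = {$, a, g}.
FOLLOW(E): in S→g A E, the suffix after E is empty, so FOLLOW(E) ⊇ FOLLOW(S) = {$, a, g}; in E→b E b, E is followed by b with FIRST {b}; in A→E A a, E is followed by A a with FIRST {a, b, g, h}. Thus FOLLOW(E) = {$, a, b, g, h}.
FOLLOW(A): in S→g A E, A is followed by E with FIRST {ε, b, h}; in S→g A E, the suffix after A is nullable, so FOLLOW(A) ⊇ FOLLOW(S) = {$, a, g}; in A→E A a, A is followed by a with FIRST {a}; in A→S a A, the suffix after A is empty (adds nothing new). Thus FOLLOW(A) = {$, a, b, g, h}.

{$, a, b, g, h}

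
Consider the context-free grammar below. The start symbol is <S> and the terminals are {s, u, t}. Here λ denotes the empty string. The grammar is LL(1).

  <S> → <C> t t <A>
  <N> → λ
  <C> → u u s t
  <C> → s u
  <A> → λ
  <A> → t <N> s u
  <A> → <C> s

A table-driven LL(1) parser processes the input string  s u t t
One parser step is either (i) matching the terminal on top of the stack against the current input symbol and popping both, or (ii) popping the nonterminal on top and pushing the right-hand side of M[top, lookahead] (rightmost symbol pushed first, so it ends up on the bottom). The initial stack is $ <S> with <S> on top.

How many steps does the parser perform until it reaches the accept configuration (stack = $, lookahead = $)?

7

step 1: stack=$ <S>  input=s u t t $  — expand <S> → <C> t t <A>
step 2: stack=$ <A> t t <C>  input=s u t t $  — expand <C> → s u
step 3: stack=$ <A> t t u s  input=s u t t $  — match s
step 4: stack=$ <A> t t u  input=u t t $  — match u
step 5: stack=$ <A> t t  input=t t $  — match t
step 6: stack=$ <A> t  input=t $  — match t
step 7: stack=$ <A>  input=$  — expand <A> → λ
Accept reached after 7 steps.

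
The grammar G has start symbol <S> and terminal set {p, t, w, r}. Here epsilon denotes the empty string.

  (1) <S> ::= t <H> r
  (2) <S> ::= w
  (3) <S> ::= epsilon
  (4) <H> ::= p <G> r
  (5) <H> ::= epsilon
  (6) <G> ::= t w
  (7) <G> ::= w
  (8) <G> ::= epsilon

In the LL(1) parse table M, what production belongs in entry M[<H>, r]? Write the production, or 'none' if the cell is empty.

<H> ::= epsilon

FIRST(<S>): from <S>::=t <H> r we get {t}; from <S>::=w we get {w}; from <S>::=epsilon we get {epsilon}. So FIRST(<S>) = {epsilon, t, w}.
FIRST(<H>): from <H>::=p <G> r we get {p}; from <H>::=epsilon we get {epsilon}. So FIRST(<H>) = {epsilon, p}.
FIRST(<G>): from <G>::=t w we get {t}; from <G>::=w we get {w}; from <G>::=epsilon we get {epsilon}. So FIRST(<G>) = {epsilon, t, w}.
FOLLOW(<S>) includes $ since <S> is the start symbol.
FOLLOW(<H>): in <S>::=t <H> r, <H> is followed by r with FIRST {r}. Thus FOLLOW(<H>) = {r}.
For <H> ::= p <G> r: FIRST(p <G> r) = {p}, so it goes in M[<H>, t] for t ∈ {p}.
For <H> ::= epsilon: FIRST(epsilon) = {epsilon}, so it goes in M[<H>, t] for t ∈ {}; since epsilon ∈ FIRST, also for every t ∈ FOLLOW(<H>) = {r}.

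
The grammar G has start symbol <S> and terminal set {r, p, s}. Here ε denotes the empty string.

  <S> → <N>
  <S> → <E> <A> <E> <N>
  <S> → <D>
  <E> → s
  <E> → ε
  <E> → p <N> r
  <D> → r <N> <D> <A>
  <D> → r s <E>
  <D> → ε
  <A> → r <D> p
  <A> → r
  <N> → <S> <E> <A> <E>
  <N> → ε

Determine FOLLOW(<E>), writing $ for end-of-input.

{$, p, r, s}

FIRST(<E>) = {ε, p, s}
FIRST(<D>) = {ε, r}
FIRST(<A>) = {r}
FIRST(<S>) = {ε, p, r, s}  (via <N>, <E> <A> <E> <N>, <D>)
FIRST(<N>) = {ε, p, r, s}  (via <S> <E> <A> <E>)
FOLLOW(<S>) includes $ since <S> is the start symbol.
FOLLOW(<S>): in <N>→<S> <E> <A> <E>, <S> is followed by <E> <A> <E> with FIRST {p, r, s}. Thus FOLLOW(<S>) = {$, p, r, s}.
FOLLOW(<D>): in <S>→<D>, the suffix after <D> is empty, so FOLLOW(<D>) ⊇ FOLLOW(<S>) = {$, p, r, s}; in <D>→r <N> <D> <A>, <D> is followed by <A> with FIRST {r}; in <A>→r <D> p, <D> is followed by p with FIRST {p}. Thus FOLLOW(<D>) = {$, p, r, s}.
FOLLOW(<N>): in <S>→<N>, the suffix after <N> is empty, so FOLLOW(<N>) ⊇ FOLLOW(<S>) = {$, p, r, s}; in <S>→<E> <A> <E> <N>, the suffix after <N> is empty, so FOLLOW(<N>) ⊇ FOLLOW(<S>) = {$, p, r, s}; in <E>→p <N> r, <N> is followed by r with FIRST {r}; in <D>→r <N> <D> <A>, <N> is followed by <D> <A> with FIRST {r}. Thus FOLLOW(<N>) = {$, p, r, s}.
FOLLOW(<E>): in <S>→<E> <A> <E> <N> (occurrence 1), <E> is followed by <A> <E> <N> with FIRST {r}; in <S>→<E> <A> <E> <N> (occurrence 2), <E> is followed by <N> with FIRST {ε, p, r, s}; in <S>→<E> <A> <E> <N> (occurrence 2), the suffix after <E> is nullable, so FOLLOW(<E>) ⊇ FOLLOW(<S>) = {$, p, r, s}; in <D>→r s <E>, the suffix after <E> is empty, so FOLLOW(<E>) ⊇ FOLLOW(<D>) = {$, p, r, s}; in <N>→<S> <E> <A> <E> (occurrence 1), <E> is followed by <A> <E> with FIRST {r}; in <N>→<S> <E> <A> <E> (occurrence 2), the suffix after <E> is empty, so FOLLOW(<E>) ⊇ FOLLOW(<N>) = {$, p, r, s}. Thus FOLLOW(<E>) = {$, p, r, s}.
FOLLOW(<A>): in <S>→<E> <A> <E> <N>, <A> is followed by <E> <N> with FIRST {ε, p, r, s}; in <S>→<E> <A> <E> <N>, the suffix after <A> is nullable, so FOLLOW(<A>) ⊇ FOLLOW(<S>) = {$, p, r, s}; in <D>→r <N> <D> <A>, the suffix after <A> is empty, so FOLLOW(<A>) ⊇ FOLLOW(<D>) = {$, p, r, s}; in <N>→<S> <E> <A> <E>, <A> is followed by <E> with FIRST {ε, p, s}; in <N>→<S> <E> <A> <E>, the suffix after <A> is nullable, so FOLLOW(<A>) ⊇ FOLLOW(<N>) = {$, p, r, s}. Thus FOLLOW(<A>) = {$, p, r, s}.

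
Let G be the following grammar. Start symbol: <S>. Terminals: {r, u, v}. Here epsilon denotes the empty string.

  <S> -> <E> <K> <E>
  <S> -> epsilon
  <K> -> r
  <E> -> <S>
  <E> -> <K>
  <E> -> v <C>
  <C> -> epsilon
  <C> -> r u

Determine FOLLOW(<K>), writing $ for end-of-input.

{$, r, v}

FIRST(<K>): from <K>->r we get {r}. So FIRST(<K>) = {r}.
FIRST(<C>): from <C>->epsilon we get {epsilon}; from <C>->r u we get {r}. So FIRST(<C>) = {epsilon, r}.
FIRST(<S>): from <S>-><E> <K> <E> we get {r, v}; from <S>->epsilon we get {epsilon}. So FIRST(<S>) = {epsilon, r, v}.
FIRST(<E>): from <E>-><S> we get {epsilon, r, v}; from <E>-><K> we get {r}; from <E>->v <C> we get {v}. So FIRST(<E>) = {epsilon, r, v}.
FOLLOW(<S>) includes $ since <S> is the start symbol.
FOLLOW(<S>): in <E>-><S>, the suffix after <S> is empty, so FOLLOW(<S>) ⊇ FOLLOW(<E>) = {$, r}. Thus FOLLOW(<S>) = {$, r}.
FOLLOW(<E>): in <S>-><E> <K> <E> (occurrence 1), <E> is followed by <K> <E> with FIRST {r}; in <S>-><E> <K> <E> (occurrence 2), the suffix after <E> is empty, so FOLLOW(<E>) ⊇ FOLLOW(<S>) = {$, r}. Thus FOLLOW(<E>) = {$, r}.
FOLLOW(<K>): in <S>-><E> <K> <E>, <K> is followed by <E> with FIRST {epsilon, r, v}; in <S>-><E> <K> <E>, the suffix after <K> is nullable, so FOLLOW(<K>) ⊇ FOLLOW(<S>) = {$, r}; in <E>-><K>, the suffix after <K> is empty, so FOLLOW(<K>) ⊇ FOLLOW(<E>) = {$, r}. Thus FOLLOW(<K>) = {$, r, v}.
FOLLOW(<C>): in <E>->v <C>, the suffix after <C> is empty, so FOLLOW(<C>) ⊇ FOLLOW(<E>) = {$, r}. Thus FOLLOW(<C>) = {$, r}.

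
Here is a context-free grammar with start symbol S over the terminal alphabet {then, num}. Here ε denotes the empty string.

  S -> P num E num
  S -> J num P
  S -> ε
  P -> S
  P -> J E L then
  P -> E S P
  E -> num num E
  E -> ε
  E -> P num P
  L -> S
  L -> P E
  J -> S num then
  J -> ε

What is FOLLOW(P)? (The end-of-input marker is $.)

FIRST(S) = {ε, num, then}  (via P num E num, J num P)
FIRST(J) = {ε, num, then}  (via S num then)
FIRST(P) = {ε, num, then}  (via S, J E L then, E S P)
FIRST(E) = {ε, num, then}  (via P num P)
FIRST(L) = {ε, num, then}  (via S, P E)
FOLLOW(S) includes $ since S is the start symbol.
FOLLOW(L): in P->J E L then, L is followed by then with FIRST {then}. Thus FOLLOW(L) = {then}.
FOLLOW(J): in S->J num P, J is followed by num P with FIRST {num}; in P->J E L then, J is followed by E L then with FIRST {num, then}. Thus FOLLOW(J) = {num, then}.
FOLLOW(S): in P->S, the suffix after S is empty, so FOLLOW(S) ⊇ FOLLOW(P) = {$, num, then}; in P->E S P, S is followed by P with FIRST {ε, num, then}; in P->E S P, the suffix after S is nullable, so FOLLOW(S) ⊇ FOLLOW(P) = {$, num, then}; in L->S, the suffix after S is empty, so FOLLOW(S) ⊇ FOLLOW(L) = {then}; in J->S num then, S is followed by num then with FIRST {num}. Thus FOLLOW(S) = {$, num, then}.
FOLLOW(P): in S->P num E num, P is followed by num E num with FIRST {num}; in S->J num P, the suffix after P is empty, so FOLLOW(P) ⊇ FOLLOW(S) = {$, num, then}; in P->E S P, the suffix after P is empty (adds nothing new); in E->P num P (occurrence 1), P is followed by num P with FIRST {num}; in E->P num P (occurrence 2), the suffix after P is empty, so FOLLOW(P) ⊇ FOLLOW(E) = {$, num, then}; in L->P E, P is followed by E with FIRST {ε, num, then}; in L->P E, the suffix after P is nullable, so FOLLOW(P) ⊇ FOLLOW(L) = {then}. Thus FOLLOW(P) = {$, num, then}.
FOLLOW(E): in S->P num E num, E is followed by num with FIRST {num}; in P->J E L then, E is followed by L then with FIRST {num, then}; in P->E S P, E is followed by S P with FIRST {ε, num, then}; in P->E S P, the suffix after E is nullable, so FOLLOW(E) ⊇ FOLLOW(P) = {$, num, then}; in E->num num E, the suffix after E is empty (adds nothing new); in L->P E, the suffix after E is empty, so FOLLOW(E) ⊇ FOLLOW(L) = {then}. Thus FOLLOW(E) = {$, num, then}.

{$, num, then}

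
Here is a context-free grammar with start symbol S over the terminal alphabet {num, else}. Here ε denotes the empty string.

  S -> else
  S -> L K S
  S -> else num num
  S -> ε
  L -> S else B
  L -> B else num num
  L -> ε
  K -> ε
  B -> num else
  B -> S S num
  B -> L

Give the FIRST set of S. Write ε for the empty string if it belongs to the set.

{ε, else, num}

FIRST(K) = {ε}
FIRST(S) = {ε, else, num}  (via L K S)
FIRST(L) = {ε, else, num}  (via S else B, B else num num)
FIRST(B) = {ε, else, num}  (via S S num, L)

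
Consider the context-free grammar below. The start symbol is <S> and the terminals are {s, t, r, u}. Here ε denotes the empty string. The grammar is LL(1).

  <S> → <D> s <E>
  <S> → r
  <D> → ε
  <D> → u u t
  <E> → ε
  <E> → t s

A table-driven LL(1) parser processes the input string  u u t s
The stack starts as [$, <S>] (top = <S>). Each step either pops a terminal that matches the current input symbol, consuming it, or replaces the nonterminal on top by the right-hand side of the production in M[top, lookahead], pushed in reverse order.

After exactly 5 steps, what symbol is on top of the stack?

     Stack          Input      Action
  1  $ <S>          u u t s $  expand <S> → <D> s <E>
  2  $ <E> s <D>    u u t s $  expand <D> → u u t
  3  $ <E> s t u u  u u t s $  match u
  4  $ <E> s t u    u t s $    match u
  5  $ <E> s t      t s $      match t
Stack after step 5: $ <E> s (top = s).

s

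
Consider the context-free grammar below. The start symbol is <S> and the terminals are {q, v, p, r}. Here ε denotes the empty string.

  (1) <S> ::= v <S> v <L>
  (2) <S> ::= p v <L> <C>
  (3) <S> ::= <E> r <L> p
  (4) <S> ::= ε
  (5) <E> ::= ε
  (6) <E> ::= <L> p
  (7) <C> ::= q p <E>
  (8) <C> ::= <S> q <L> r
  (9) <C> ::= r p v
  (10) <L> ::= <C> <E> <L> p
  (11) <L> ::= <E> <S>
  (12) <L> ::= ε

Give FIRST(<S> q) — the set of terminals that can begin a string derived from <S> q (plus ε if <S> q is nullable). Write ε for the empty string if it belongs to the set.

FIRST(<S>) = {ε, p, q, r, v}  (via <E> r <L> p)
FIRST(<C>) = {p, q, r, v}  (via <S> q <L> r)
FIRST(<E>) = {ε, p, q, r, v}  (via <L> p)
FIRST(<L>) = {ε, p, q, r, v}  (via <C> <E> <L> p, <E> <S>)
FIRST(<S> q): take FIRST of each symbol in turn, carrying on past any symbol whose FIRST contains ε; result {p, q, r, v}.

{p, q, r, v}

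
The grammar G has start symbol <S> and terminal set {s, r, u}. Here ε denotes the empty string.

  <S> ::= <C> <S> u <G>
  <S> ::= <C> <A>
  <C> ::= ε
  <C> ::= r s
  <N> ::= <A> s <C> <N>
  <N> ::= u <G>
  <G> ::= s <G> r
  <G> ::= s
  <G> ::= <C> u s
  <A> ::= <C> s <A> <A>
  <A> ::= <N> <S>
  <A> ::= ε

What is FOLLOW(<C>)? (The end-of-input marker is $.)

{$, r, s, u}

FIRST(<C>) = {ε, r}
FIRST(<G>) = {r, s, u}  (via <C> u s)
FIRST(<S>) = {ε, r, s, u}  (via <C> <S> u <G>, <C> <A>)
FIRST(<N>) = {r, s, u}  (via <A> s <C> <N>)
FIRST(<A>) = {ε, r, s, u}  (via <C> s <A> <A>, <N> <S>)
FOLLOW(<S>) includes $ since <S> is the start symbol.
FOLLOW(<S>): in <S>::=<C> <S> u <G>, <S> is followed by u <G> with FIRST {u}; in <A>::=<N> <S>, the suffix after <S> is empty, so FOLLOW(<S>) ⊇ FOLLOW(<A>) = {$, r, s, u}. Thus FOLLOW(<S>) = {$, r, s, u}.
FOLLOW(<C>): in <S>::=<C> <S> u <G>, <C> is followed by <S> u <G> with FIRST {r, s, u}; in <S>::=<C> <A>, <C> is followed by <A> with FIRST {ε, r, s, u}; in <S>::=<C> <A>, the suffix after <C> is nullable, so FOLLOW(<C>) ⊇ FOLLOW(<S>) = {$, r, s, u}; in <N>::=<A> s <C> <N>, <C> is followed by <N> with FIRST {r, s, u}; in <G>::=<C> u s, <C> is followed by u s with FIRST {u}; in <A>::=<C> s <A> <A>, <C> is followed by s <A> <A> with FIRST {s}. Thus FOLLOW(<C>) = {$, r, s, u}.
FOLLOW(<A>): in <S>::=<C> <A>, the suffix after <A> is empty, so FOLLOW(<A>) ⊇ FOLLOW(<S>) = {$, r, s, u}; in <N>::=<A> s <C> <N>, <A> is followed by s <C> <N> with FIRST {s}; in <A>::=<C> s <A> <A> (occurrence 1), <A> is followed by <A> with FIRST {ε, r, s, u}; in <A>::=<C> s <A> <A> (occurrence 1), the suffix after <A> is nullable (adds nothing new); in <A>::=<C> s <A> <A> (occurrence 2), the suffix after <A> is empty (adds nothing new). Thus FOLLOW(<A>) = {$, r, s, u}.
FOLLOW(<N>): in <N>::=<A> s <C> <N>, the suffix after <N> is empty (adds nothing new); in <A>::=<N> <S>, <N> is followed by <S> with FIRST {ε, r, s, u}; in <A>::=<N> <S>, the suffix after <N> is nullable, so FOLLOW(<N>) ⊇ FOLLOW(<A>) = {$, r, s, u}. Thus FOLLOW(<N>) = {$, r, s, u}.
FOLLOW(<G>): in <S>::=<C> <S> u <G>, the suffix after <G> is empty, so FOLLOW(<G>) ⊇ FOLLOW(<S>) = {$, r, s, u}; in <N>::=u <G>, the suffix after <G> is empty, so FOLLOW(<G>) ⊇ FOLLOW(<N>) = {$, r, s, u}; in <G>::=s <G> r, <G> is followed by r with FIRST {r}. Thus FOLLOW(<G>) = {$, r, s, u}.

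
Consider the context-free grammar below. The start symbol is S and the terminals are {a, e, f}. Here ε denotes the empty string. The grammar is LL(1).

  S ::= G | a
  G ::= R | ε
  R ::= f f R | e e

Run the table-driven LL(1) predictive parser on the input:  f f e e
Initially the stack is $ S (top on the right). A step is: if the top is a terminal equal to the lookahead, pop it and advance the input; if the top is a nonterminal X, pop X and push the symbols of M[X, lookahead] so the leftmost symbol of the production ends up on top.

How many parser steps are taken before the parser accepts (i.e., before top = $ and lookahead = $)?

     Stack    Input      Action
  1  $ S      f f e e $  expand S ::= G
  2  $ G      f f e e $  expand G ::= R
  3  $ R      f f e e $  expand R ::= f f R
  4  $ R f f  f f e e $  match f
  5  $ R f    f e e $    match f
  6  $ R      e e $      expand R ::= e e
  7  $ e e    e e $      match e
  8  $ e      e $        match e
Accept reached after 8 steps.

8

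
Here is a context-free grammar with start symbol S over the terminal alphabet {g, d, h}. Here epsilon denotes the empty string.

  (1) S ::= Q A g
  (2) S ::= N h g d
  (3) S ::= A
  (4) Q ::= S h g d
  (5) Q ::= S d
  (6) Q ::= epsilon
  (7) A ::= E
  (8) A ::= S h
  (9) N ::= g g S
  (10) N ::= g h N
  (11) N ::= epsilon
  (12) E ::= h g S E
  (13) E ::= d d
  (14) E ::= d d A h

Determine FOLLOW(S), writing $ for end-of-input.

{$, d, h}

FIRST(N): from N::=g g S we get {g}; from N::=g h N we get {g}; from N::=epsilon we get {epsilon}. So FIRST(N) = {epsilon, g}.
FIRST(E): from E::=h g S E we get {h}; from E::=d d we get {d}; from E::=d d A h we get {d}. So FIRST(E) = {d, h}.
FIRST(S): from S::=Q A g we get {d, g, h}; from S::=N h g d we get {g, h}; from S::=A we get {d, g, h}. So FIRST(S) = {d, g, h}.
FIRST(Q): from Q::=S h g d we get {d, g, h}; from Q::=S d we get {d, g, h}; from Q::=epsilon we get {epsilon}. So FIRST(Q) = {epsilon, d, g, h}.
FIRST(A): from A::=E we get {d, h}; from A::=S h we get {d, g, h}. So FIRST(A) = {d, g, h}.
FOLLOW(S) includes $ since S is the start symbol.
FOLLOW(Q): in S::=Q A g, Q is followed by A g with FIRST {d, g, h}. Thus FOLLOW(Q) = {d, g, h}.
FOLLOW(N): in S::=N h g d, N is followed by h g d with FIRST {h}; in N::=g h N, the suffix after N is empty (adds nothing new). Thus FOLLOW(N) = {h}.
FOLLOW(S): in Q::=S h g d, S is followed by h g d with FIRST {h}; in Q::=S d, S is followed by d with FIRST {d}; in A::=S h, S is followed by h with FIRST {h}; in N::=g g S, the suffix after S is empty, so FOLLOW(S) ⊇ FOLLOW(N) = {h}; in E::=h g S E, S is followed by E with FIRST {d, h}. Thus FOLLOW(S) = {$, d, h}.
FOLLOW(A): in S::=Q A g, A is followed by g with FIRST {g}; in S::=A, the suffix after A is empty, so FOLLOW(A) ⊇ FOLLOW(S) = {$, d, h}; in E::=d d A h, A is followed by h with FIRST {h}. Thus FOLLOW(A) = {$, d, g, h}.
FOLLOW(E): in A::=E, the suffix after E is empty, so FOLLOW(E) ⊇ FOLLOW(A) = {$, d, g, h}; in E::=h g S E, the suffix after E is empty (adds nothing new). Thus FOLLOW(E) = {$, d, g, h}.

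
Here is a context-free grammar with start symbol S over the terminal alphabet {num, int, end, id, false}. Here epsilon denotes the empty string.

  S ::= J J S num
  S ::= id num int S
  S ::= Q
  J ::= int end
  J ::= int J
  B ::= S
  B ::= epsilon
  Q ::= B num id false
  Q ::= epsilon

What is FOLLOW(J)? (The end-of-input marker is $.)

FIRST(J): from J::=int end we get {int}; from J::=int J we get {int}. So FIRST(J) = {int}.
FIRST(S): from S::=J J S num we get {int}; from S::=id num int S we get {id}; from S::=Q we get {epsilon, id, int, num}. So FIRST(S) = {epsilon, id, int, num}.
FIRST(B): from B::=S we get {epsilon, id, int, num}; from B::=epsilon we get {epsilon}. So FIRST(B) = {epsilon, id, int, num}.
FIRST(Q): from Q::=B num id false we get {id, int, num}; from Q::=epsilon we get {epsilon}. So FIRST(Q) = {epsilon, id, int, num}.
FOLLOW(S) includes $ since S is the start symbol.
FOLLOW(J): in S::=J J S num (occurrence 1), J is followed by J S num with FIRST {int}; in S::=J J S num (occurrence 2), J is followed by S num with FIRST {id, int, num}; in J::=int J, the suffix after J is empty (adds nothing new). Thus FOLLOW(J) = {id, int, num}.
FOLLOW(B): in Q::=B num id false, B is followed by num id false with FIRST {num}. Thus FOLLOW(B) = {num}.
FOLLOW(S): in S::=J J S num, S is followed by num with FIRST {num}; in S::=id num int S, the suffix after S is empty (adds nothing new); in B::=S, the suffix after S is empty, so FOLLOW(S) ⊇ FOLLOW(B) = {num}. Thus FOLLOW(S) = {$, num}.
FOLLOW(Q): in S::=Q, the suffix after Q is empty, so FOLLOW(Q) ⊇ FOLLOW(S) = {$, num}. Thus FOLLOW(Q) = {$, num}.

{id, int, num}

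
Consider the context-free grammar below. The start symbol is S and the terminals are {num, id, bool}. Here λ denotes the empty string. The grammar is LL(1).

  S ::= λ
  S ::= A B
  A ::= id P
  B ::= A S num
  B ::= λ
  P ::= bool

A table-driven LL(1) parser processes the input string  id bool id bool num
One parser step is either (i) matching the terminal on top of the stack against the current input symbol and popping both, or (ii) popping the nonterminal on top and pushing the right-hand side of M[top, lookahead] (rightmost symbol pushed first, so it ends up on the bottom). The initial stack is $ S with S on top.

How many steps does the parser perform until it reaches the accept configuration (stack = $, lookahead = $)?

step 1: stack=$ S  input=id bool id bool num $  — expand S ::= A B
step 2: stack=$ B A  input=id bool id bool num $  — expand A ::= id P
step 3: stack=$ B P id  input=id bool id bool num $  — match id
step 4: stack=$ B P  input=bool id bool num $  — expand P ::= bool
step 5: stack=$ B bool  input=bool id bool num $  — match bool
step 6: stack=$ B  input=id bool num $  — expand B ::= A S num
step 7: stack=$ num S A  input=id bool num $  — expand A ::= id P
step 8: stack=$ num S P id  input=id bool num $  — match id
step 9: stack=$ num S P  input=bool num $  — expand P ::= bool
step 10: stack=$ num S bool  input=bool num $  — match bool
step 11: stack=$ num S  input=num $  — expand S ::= λ
step 12: stack=$ num  input=num $  — match num
Accept reached after 12 steps.

12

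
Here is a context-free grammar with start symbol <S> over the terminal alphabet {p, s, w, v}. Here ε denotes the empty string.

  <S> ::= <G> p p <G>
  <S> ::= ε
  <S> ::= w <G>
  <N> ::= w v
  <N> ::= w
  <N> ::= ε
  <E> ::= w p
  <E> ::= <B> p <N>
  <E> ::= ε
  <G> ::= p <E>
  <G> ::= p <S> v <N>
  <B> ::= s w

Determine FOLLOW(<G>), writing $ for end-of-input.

{$, p, v}

FIRST(<N>) = {ε, w}
FIRST(<G>) = {p}
FIRST(<B>) = {s}
FIRST(<S>) = {ε, p, w}  (via <G> p p <G>)
FIRST(<E>) = {ε, s, w}  (via <B> p <N>)
FOLLOW(<S>) includes $ since <S> is the start symbol.
FOLLOW(<S>): in <G>::=p <S> v <N>, <S> is followed by v <N> with FIRST {v}. Thus FOLLOW(<S>) = {$, v}.
FOLLOW(<G>): in <S>::=<G> p p <G> (occurrence 1), <G> is followed by p p <G> with FIRST {p}; in <S>::=<G> p p <G> (occurrence 2), the suffix after <G> is empty, so FOLLOW(<G>) ⊇ FOLLOW(<S>) = {$, v}; in <S>::=w <G>, the suffix after <G> is empty, so FOLLOW(<G>) ⊇ FOLLOW(<S>) = {$, v}. Thus FOLLOW(<G>) = {$, p, v}.
FOLLOW(<E>): in <G>::=p <E>, the suffix after <E> is empty, so FOLLOW(<E>) ⊇ FOLLOW(<G>) = {$, p, v}. Thus FOLLOW(<E>) = {$, p, v}.
FOLLOW(<N>): in <E>::=<B> p <N>, the suffix after <N> is empty, so FOLLOW(<N>) ⊇ FOLLOW(<E>) = {$, p, v}; in <G>::=p <S> v <N>, the suffix after <N> is empty, so FOLLOW(<N>) ⊇ FOLLOW(<G>) = {$, p, v}. Thus FOLLOW(<N>) = {$, p, v}.
FOLLOW(<B>): in <E>::=<B> p <N>, <B> is followed by p <N> with FIRST {p}. Thus FOLLOW(<B>) = {p}.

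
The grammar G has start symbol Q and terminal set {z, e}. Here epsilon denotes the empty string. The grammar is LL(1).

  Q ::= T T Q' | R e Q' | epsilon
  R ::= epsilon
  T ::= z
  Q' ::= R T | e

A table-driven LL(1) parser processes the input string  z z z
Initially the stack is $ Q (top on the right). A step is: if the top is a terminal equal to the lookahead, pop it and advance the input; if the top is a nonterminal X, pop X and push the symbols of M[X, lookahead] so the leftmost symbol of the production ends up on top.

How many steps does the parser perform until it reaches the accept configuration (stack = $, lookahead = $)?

step 1: stack=$ Q  input=z z z $  — expand Q ::= T T Q'
step 2: stack=$ Q' T T  input=z z z $  — expand T ::= z
step 3: stack=$ Q' T z  input=z z z $  — match z
step 4: stack=$ Q' T  input=z z $  — expand T ::= z
step 5: stack=$ Q' z  input=z z $  — match z
step 6: stack=$ Q'  input=z $  — expand Q' ::= R T
step 7: stack=$ T R  input=z $  — expand R ::= epsilon
step 8: stack=$ T  input=z $  — expand T ::= z
step 9: stack=$ z  input=z $  — match z
Accept reached after 9 steps.

9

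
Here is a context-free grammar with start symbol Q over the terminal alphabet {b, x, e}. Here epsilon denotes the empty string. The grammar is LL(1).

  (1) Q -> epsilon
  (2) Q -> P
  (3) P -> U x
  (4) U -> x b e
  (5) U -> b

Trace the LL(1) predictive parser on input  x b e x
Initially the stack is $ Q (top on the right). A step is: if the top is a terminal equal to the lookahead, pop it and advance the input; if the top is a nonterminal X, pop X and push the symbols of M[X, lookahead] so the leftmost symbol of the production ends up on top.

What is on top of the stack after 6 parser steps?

step 1: stack=$ Q  input=x b e x $  — expand Q -> P
step 2: stack=$ P  input=x b e x $  — expand P -> U x
step 3: stack=$ x U  input=x b e x $  — expand U -> x b e
step 4: stack=$ x e b x  input=x b e x $  — match x
step 5: stack=$ x e b  input=b e x $  — match b
step 6: stack=$ x e  input=e x $  — match e
Stack after step 6: $ x (top = x).

x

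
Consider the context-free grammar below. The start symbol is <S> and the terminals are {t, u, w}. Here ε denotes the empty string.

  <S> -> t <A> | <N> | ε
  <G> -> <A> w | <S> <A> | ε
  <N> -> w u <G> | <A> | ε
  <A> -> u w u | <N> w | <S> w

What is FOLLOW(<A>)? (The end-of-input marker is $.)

FIRST(<S>) = {ε, t, u, w}  (via <N>)
FIRST(<G>) = {ε, t, u, w}  (via <A> w, <S> <A>)
FIRST(<N>) = {ε, t, u, w}  (via <A>)
FIRST(<A>) = {t, u, w}  (via <N> w, <S> w)
FOLLOW(<S>) includes $ since <S> is the start symbol.
FOLLOW(<S>): in <G>-><S> <A>, <S> is followed by <A> with FIRST {t, u, w}; in <A>-><S> w, <S> is followed by w with FIRST {w}. Thus FOLLOW(<S>) = {$, t, u, w}.
FOLLOW(<N>): in <S>-><N>, the suffix after <N> is empty, so FOLLOW(<N>) ⊇ FOLLOW(<S>) = {$, t, u, w}; in <A>-><N> w, <N> is followed by w with FIRST {w}. Thus FOLLOW(<N>) = {$, t, u, w}.
FOLLOW(<G>): in <N>->w u <G>, the suffix after <G> is empty, so FOLLOW(<G>) ⊇ FOLLOW(<N>) = {$, t, u, w}. Thus FOLLOW(<G>) = {$, t, u, w}.
FOLLOW(<A>): in <S>->t <A>, the suffix after <A> is empty, so FOLLOW(<A>) ⊇ FOLLOW(<S>) = {$, t, u, w}; in <G>-><A> w, <A> is followed by w with FIRST {w}; in <G>-><S> <A>, the suffix after <A> is empty, so FOLLOW(<A>) ⊇ FOLLOW(<G>) = {$, t, u, w}; in <N>-><A>, the suffix after <A> is empty, so FOLLOW(<A>) ⊇ FOLLOW(<N>) = {$, t, u, w}. Thus FOLLOW(<A>) = {$, t, u, w}.

{$, t, u, w}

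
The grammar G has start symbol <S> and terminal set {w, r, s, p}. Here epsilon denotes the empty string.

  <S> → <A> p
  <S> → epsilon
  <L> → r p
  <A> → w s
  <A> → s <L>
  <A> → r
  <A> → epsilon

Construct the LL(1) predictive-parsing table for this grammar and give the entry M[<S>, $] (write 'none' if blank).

<S> → epsilon

FIRST(<L>) = {r}
FIRST(<A>) = {epsilon, r, s, w}
FIRST(<S>) = {epsilon, p, r, s, w}  (via <A> p)
FOLLOW(<S>) includes $ since <S> is the start symbol.
FOLLOW(<S>): <S> appears on no right-hand side. Thus FOLLOW(<S>) = {$}.
For <S> → <A> p: FIRST(<A> p) = {p, r, s, w}, so it goes in M[<S>, t] for t ∈ {p, r, s, w}.
For <S> → epsilon: FIRST(epsilon) = {epsilon}, so it goes in M[<S>, t] for t ∈ {}; since epsilon ∈ FIRST, also for every t ∈ FOLLOW(<S>) = {$}.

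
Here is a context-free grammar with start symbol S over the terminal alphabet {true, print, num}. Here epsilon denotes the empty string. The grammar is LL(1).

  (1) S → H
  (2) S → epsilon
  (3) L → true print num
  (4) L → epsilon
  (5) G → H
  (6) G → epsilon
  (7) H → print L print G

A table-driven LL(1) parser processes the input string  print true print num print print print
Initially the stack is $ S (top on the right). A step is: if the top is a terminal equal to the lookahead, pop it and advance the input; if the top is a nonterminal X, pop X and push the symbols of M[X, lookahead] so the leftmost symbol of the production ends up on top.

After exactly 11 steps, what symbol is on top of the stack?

L

      Stack                     Input                                     Action
   1  $ S                       print true print num print print print $  expand S → H
   2  $ H                       print true print num print print print $  expand H → print L print G
   3  $ G print L print         print true print num print print print $  match print
   4  $ G print L               true print num print print print $        expand L → true print num
   5  $ G print num print true  true print num print print print $        match true
   6  $ G print num print       print num print print print $             match print
   7  $ G print num             num print print print $                   match num
   8  $ G print                 print print print $                       match print
   9  $ G                       print print $                             expand G → H
  10  $ H                       print print $                             expand H → print L print G
  11  $ G print L print         print print $                             match print
Stack after step 11: $ G print L (top = L).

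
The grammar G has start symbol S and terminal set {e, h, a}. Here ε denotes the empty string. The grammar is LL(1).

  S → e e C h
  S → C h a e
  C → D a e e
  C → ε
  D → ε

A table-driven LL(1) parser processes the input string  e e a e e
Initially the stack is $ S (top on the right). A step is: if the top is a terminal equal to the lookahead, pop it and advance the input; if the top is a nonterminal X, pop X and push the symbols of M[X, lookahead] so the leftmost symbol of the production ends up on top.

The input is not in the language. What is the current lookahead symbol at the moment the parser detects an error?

step 1: stack=$ S  input=e e a e e $  — expand S → e e C h
step 2: stack=$ h C e e  input=e e a e e $  — match e
step 3: stack=$ h C e  input=e a e e $  — match e
step 4: stack=$ h C  input=a e e $  — expand C → D a e e
step 5: stack=$ h e e a D  input=a e e $  — expand D → ε
step 6: stack=$ h e e a  input=a e e $  — match a
step 7: stack=$ h e e  input=e e $  — match e
step 8: stack=$ h e  input=e $  — match e
step 9: stack=$ h  input=$  — error: top is terminal h but lookahead is $

$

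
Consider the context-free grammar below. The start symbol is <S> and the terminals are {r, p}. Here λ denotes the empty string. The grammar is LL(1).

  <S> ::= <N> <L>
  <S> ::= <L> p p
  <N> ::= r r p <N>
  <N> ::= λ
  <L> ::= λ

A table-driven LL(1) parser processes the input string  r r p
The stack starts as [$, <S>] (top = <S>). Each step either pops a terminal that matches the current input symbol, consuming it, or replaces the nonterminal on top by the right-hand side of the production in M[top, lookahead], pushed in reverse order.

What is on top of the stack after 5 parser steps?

step 1: stack=$ <S>  input=r r p $  — expand <S> ::= <N> <L>
step 2: stack=$ <L> <N>  input=r r p $  — expand <N> ::= r r p <N>
step 3: stack=$ <L> <N> p r r  input=r r p $  — match r
step 4: stack=$ <L> <N> p r  input=r p $  — match r
step 5: stack=$ <L> <N> p  input=p $  — match p
Stack after step 5: $ <L> <N> (top = <N>).

<N>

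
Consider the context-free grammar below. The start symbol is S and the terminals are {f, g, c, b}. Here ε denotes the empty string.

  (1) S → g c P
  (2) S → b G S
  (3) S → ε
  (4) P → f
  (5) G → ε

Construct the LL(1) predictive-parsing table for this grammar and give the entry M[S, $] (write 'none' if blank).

S → ε

FIRST(S): from S→g c P we get {g}; from S→b G S we get {b}; from S→ε we get {ε}. So FIRST(S) = {ε, b, g}.
FIRST(P): from P→f we get {f}. So FIRST(P) = {f}.
FIRST(G): from G→ε we get {ε}. So FIRST(G) = {ε}.
FOLLOW(S) includes $ since S is the start symbol.
FOLLOW(S): in S→b G S, the suffix after S is empty (adds nothing new). Thus FOLLOW(S) = {$}.
For S → g c P: FIRST(g c P) = {g}, so it goes in M[S, t] for t ∈ {g}.
For S → b G S: FIRST(b G S) = {b}, so it goes in M[S, t] for t ∈ {b}.
For S → ε: FIRST(ε) = {ε}, so it goes in M[S, t] for t ∈ {}; since ε ∈ FIRST, also for every t ∈ FOLLOW(S) = {$}.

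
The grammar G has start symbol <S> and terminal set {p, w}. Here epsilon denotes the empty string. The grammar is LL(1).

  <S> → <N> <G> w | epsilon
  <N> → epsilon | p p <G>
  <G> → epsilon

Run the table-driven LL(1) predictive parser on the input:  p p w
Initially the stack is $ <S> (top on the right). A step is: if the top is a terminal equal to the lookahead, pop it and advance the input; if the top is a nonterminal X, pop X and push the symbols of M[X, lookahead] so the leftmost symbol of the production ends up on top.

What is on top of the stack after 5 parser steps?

<G>

step 1: stack=$ <S>  input=p p w $  — expand <S> → <N> <G> w
step 2: stack=$ w <G> <N>  input=p p w $  — expand <N> → p p <G>
step 3: stack=$ w <G> <G> p p  input=p p w $  — match p
step 4: stack=$ w <G> <G> p  input=p w $  — match p
step 5: stack=$ w <G> <G>  input=w $  — expand <G> → epsilon
Stack after step 5: $ w <G> (top = <G>).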